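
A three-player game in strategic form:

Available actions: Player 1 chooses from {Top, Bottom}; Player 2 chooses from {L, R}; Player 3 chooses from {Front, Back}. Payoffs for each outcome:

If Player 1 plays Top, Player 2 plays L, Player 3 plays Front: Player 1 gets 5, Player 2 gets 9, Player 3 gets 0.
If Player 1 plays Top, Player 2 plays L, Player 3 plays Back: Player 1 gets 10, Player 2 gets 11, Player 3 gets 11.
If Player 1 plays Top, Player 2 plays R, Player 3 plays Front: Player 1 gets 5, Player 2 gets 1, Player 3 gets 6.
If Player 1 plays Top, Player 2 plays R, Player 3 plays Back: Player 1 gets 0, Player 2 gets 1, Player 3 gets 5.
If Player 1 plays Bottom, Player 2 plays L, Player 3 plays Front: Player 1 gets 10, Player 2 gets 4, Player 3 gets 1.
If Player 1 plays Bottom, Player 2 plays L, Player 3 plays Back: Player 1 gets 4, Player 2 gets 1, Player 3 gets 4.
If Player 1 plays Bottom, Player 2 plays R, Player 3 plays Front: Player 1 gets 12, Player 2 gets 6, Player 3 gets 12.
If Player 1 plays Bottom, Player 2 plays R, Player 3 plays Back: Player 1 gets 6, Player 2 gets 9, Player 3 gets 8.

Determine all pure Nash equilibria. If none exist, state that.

Pure-strategy Nash equilibria: (Top, L, Back), (Bottom, R, Front)

Player 1 against (L, Front): payoffs 5, 10 → best response Bottom.
Player 1 against (L, Back): payoffs 10, 4 → best response Top.
Player 1 against (R, Front): payoffs 5, 12 → best response Bottom.
Player 1 against (R, Back): payoffs 0, 6 → best response Bottom.
Player 2 against (Top, Front): payoffs 9, 1 → best response L.
Player 2 against (Top, Back): payoffs 11, 1 → best response L.
Player 2 against (Bottom, Front): payoffs 4, 6 → best response R.
Player 2 against (Bottom, Back): payoffs 1, 9 → best response R.
Player 3 against (Top, L): payoffs 0, 11 → best response Back.
Player 3 against (Top, R): payoffs 6, 5 → best response Front.
Player 3 against (Bottom, L): payoffs 1, 4 → best response Back.
Player 3 against (Bottom, R): payoffs 12, 8 → best response Front.
Mutual best responses: (Top, L, Back); (Bottom, R, Front).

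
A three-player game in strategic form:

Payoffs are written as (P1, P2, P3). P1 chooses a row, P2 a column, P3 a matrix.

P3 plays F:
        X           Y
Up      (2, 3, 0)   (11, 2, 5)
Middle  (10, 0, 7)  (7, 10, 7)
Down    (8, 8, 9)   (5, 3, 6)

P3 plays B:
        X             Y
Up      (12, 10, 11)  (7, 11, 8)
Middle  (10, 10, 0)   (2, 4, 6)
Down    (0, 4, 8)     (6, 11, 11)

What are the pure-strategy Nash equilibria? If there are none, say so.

(Up, Y, B)

(Up, X, F): P1 can switch to Middle (2 → 10). Not NE.
(Up, X, B): P2 can switch to Y (10 → 11). Not NE.
(Up, Y, F): P2 can switch to X (2 → 3). Not NE.
(Up, Y, B): P1 gets 7, best alternative 6; P2 gets 11, best alternative 10; P3 gets 8, best alternative 5. No profitable deviation — NE.
(Middle, X, F): P2 can switch to Y (0 → 10). Not NE.
(Middle, X, B): P1 can switch to Up (10 → 12). Not NE.
(Middle, Y, F): P1 can switch to Up (7 → 11). Not NE.
(Middle, Y, B): P1 can switch to Up (2 → 7). Not NE.
(Down, X, F): P1 can switch to Middle (8 → 10). Not NE.
(Down, X, B): P1 can switch to Up (0 → 12). Not NE.
(Down, Y, F): P1 can switch to Up (5 → 11). Not NE.
(Down, Y, B): P1 can switch to Up (6 → 7). Not NE.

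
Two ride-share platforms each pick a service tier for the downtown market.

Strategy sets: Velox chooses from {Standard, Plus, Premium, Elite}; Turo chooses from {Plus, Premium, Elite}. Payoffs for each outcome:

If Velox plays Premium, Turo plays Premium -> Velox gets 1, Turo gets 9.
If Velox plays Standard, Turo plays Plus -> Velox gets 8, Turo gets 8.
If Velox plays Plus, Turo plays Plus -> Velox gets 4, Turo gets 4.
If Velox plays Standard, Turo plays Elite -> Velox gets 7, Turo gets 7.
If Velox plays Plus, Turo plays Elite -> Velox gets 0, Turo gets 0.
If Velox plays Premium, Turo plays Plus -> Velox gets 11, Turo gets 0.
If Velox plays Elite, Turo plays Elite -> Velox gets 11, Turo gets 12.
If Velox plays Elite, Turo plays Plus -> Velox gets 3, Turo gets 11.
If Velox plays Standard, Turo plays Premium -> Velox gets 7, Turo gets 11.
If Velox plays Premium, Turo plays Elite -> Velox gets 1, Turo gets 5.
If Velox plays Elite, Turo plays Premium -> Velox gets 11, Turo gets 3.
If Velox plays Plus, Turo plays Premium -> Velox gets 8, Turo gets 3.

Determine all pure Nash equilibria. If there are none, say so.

Pure NE: (Elite, Elite)

Velox against Plus: payoffs 8, 4, 11, 3 → best response Premium.
Velox against Premium: payoffs 7, 8, 1, 11 → best response Elite.
Velox against Elite: payoffs 7, 0, 1, 11 → best response Elite.
Turo against Standard: payoffs 8, 11, 7 → best response Premium.
Turo against Plus: payoffs 4, 3, 0 → best response Plus.
Turo against Premium: payoffs 0, 9, 5 → best response Premium.
Turo against Elite: payoffs 11, 3, 12 → best response Elite.
Mutual best responses: (Elite, Elite).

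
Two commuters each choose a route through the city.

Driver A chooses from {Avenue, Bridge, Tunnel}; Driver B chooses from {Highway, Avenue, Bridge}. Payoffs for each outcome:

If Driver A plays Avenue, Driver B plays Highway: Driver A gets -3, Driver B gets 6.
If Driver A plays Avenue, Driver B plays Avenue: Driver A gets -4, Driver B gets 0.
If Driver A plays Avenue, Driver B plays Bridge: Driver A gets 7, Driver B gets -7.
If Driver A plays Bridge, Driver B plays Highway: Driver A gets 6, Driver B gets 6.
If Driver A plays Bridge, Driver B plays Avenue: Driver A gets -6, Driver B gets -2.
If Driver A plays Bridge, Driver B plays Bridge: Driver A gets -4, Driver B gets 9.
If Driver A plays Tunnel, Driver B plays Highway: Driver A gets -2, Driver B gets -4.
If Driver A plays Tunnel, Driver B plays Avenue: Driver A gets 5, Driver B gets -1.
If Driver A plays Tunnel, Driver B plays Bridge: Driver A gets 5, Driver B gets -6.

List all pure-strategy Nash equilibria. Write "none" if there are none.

Pure NE: (Tunnel, Avenue)

Driver A against Highway: payoffs -3, 6, -2 → best response Bridge.
Driver A against Avenue: payoffs -4, -6, 5 → best response Tunnel.
Driver A against Bridge: payoffs 7, -4, 5 → best response Avenue.
Driver B against Avenue: payoffs 6, 0, -7 → best response Highway.
Driver B against Bridge: payoffs 6, -2, 9 → best response Bridge.
Driver B against Tunnel: payoffs -4, -1, -6 → best response Avenue.
Mutual best responses: (Tunnel, Avenue).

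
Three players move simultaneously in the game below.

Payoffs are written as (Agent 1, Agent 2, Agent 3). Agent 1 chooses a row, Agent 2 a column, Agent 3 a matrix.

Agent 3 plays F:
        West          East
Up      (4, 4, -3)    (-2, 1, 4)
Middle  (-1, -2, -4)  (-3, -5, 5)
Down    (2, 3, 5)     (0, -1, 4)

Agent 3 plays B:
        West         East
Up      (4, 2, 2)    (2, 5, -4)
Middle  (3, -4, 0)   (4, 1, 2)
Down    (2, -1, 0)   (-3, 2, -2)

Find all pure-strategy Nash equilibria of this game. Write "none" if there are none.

Agent 1 against (West, F): payoffs 4, -1, 2 → best response Up.
Agent 1 against (West, B): payoffs 4, 3, 2 → best response Up.
Agent 1 against (East, F): payoffs -2, -3, 0 → best response Down.
Agent 1 against (East, B): payoffs 2, 4, -3 → best response Middle.
Agent 2 against (Up, F): payoffs 4, 1 → best response West.
Agent 2 against (Up, B): payoffs 2, 5 → best response East.
Agent 2 against (Middle, F): payoffs -2, -5 → best response West.
Agent 2 against (Middle, B): payoffs -4, 1 → best response East.
Agent 2 against (Down, F): payoffs 3, -1 → best response West.
Agent 2 against (Down, B): payoffs -1, 2 → best response East.
Agent 3 against (Up, West): payoffs -3, 2 → best response B.
Agent 3 against (Up, East): payoffs 4, -4 → best response F.
Agent 3 against (Middle, West): payoffs -4, 0 → best response B.
Agent 3 against (Middle, East): payoffs 5, 2 → best response F.
Agent 3 against (Down, West): payoffs 5, 0 → best response F.
Agent 3 against (Down, East): payoffs 4, -2 → best response F.
No profile is a mutual best response for all players.

There is no pure-strategy Nash equilibrium.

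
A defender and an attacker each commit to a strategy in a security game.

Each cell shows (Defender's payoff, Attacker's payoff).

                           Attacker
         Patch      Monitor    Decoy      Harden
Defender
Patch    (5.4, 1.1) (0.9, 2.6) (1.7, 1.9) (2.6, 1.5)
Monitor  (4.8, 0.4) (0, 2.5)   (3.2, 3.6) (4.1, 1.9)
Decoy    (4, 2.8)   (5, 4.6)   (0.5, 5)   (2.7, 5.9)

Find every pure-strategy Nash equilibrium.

For each player, find the best response to each opponent profile; mutual best responses are the pure NE.
Defender against Patch: payoffs 5.4, 4.8, 4 → best response Patch.
Defender against Monitor: payoffs 0.9, 0, 5 → best response Decoy.
Defender against Decoy: payoffs 1.7, 3.2, 0.5 → best response Monitor.
Defender against Harden: payoffs 2.6, 4.1, 2.7 → best response Monitor.
Attacker against Patch: payoffs 1.1, 2.6, 1.9, 1.5 → best response Monitor.
Attacker against Monitor: payoffs 0.4, 2.5, 3.6, 1.9 → best response Decoy.
Attacker against Decoy: payoffs 2.8, 4.6, 5, 5.9 → best response Harden.
Mutual best responses: (Monitor, Decoy).

The unique pure-strategy Nash equilibrium is (Monitor, Decoy).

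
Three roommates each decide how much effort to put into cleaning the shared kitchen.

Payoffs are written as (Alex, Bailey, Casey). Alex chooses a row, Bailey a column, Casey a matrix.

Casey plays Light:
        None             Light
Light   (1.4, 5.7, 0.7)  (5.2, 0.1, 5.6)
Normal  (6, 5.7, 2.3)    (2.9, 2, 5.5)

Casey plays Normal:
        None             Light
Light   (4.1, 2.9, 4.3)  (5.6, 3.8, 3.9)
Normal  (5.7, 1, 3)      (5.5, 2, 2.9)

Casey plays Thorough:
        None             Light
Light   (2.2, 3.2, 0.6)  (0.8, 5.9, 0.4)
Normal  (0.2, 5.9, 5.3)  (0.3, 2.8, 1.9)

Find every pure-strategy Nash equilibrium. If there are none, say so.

There is no pure-strategy Nash equilibrium.

(Light, None, Light): Alex can switch to Normal (1.4 → 6). Not NE.
(Light, None, Normal): Alex can switch to Normal (4.1 → 5.7). Not NE.
(Light, None, Thorough): Bailey can switch to Light (3.2 → 5.9). Not NE.
(Light, Light, Light): Bailey can switch to None (0.1 → 5.7). Not NE.
(Light, Light, Normal): Casey can switch to Light (3.9 → 5.6). Not NE.
(Light, Light, Thorough): Casey can switch to Light (0.4 → 5.6). Not NE.
(The remaining 6 profiles each have a profitable deviation by the same check.)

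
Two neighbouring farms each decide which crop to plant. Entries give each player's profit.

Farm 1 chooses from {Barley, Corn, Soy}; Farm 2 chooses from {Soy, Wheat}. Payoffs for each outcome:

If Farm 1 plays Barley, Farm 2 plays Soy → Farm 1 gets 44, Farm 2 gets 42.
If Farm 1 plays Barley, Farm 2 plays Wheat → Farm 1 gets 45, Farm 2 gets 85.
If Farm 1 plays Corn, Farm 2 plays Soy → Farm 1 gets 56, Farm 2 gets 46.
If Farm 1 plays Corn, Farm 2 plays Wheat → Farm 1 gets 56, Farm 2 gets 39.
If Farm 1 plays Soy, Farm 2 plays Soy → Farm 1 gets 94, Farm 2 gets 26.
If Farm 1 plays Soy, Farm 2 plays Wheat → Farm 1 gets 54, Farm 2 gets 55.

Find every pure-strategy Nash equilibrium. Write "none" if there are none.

This game has no pure Nash equilibrium.

For each strategy profile, look for a profitable unilateral deviation.
(Barley, Soy): Farm 1 can switch to Corn (44 → 56). Not NE.
(Barley, Wheat): Farm 1 can switch to Corn (45 → 56). Not NE.
(Corn, Soy): Farm 1 can switch to Soy (56 → 94). Not NE.
(Corn, Wheat): Farm 2 can switch to Soy (39 → 46). Not NE.
(Soy, Soy): Farm 2 can switch to Wheat (26 → 55). Not NE.
(Soy, Wheat): Farm 1 can switch to Corn (54 → 56). Not NE.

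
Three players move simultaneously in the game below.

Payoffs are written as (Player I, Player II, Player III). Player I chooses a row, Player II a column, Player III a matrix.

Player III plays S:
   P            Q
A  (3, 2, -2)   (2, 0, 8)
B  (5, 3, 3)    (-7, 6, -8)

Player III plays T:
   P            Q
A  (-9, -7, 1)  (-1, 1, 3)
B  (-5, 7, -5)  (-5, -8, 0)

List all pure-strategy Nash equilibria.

Player I against (P, S): payoffs 3, 5 → best response B.
Player I against (P, T): payoffs -9, -5 → best response B.
Player I against (Q, S): payoffs 2, -7 → best response A.
Player I against (Q, T): payoffs -1, -5 → best response A.
Player II against (A, S): payoffs 2, 0 → best response P.
Player II against (A, T): payoffs -7, 1 → best response Q.
Player II against (B, S): payoffs 3, 6 → best response Q.
Player II against (B, T): payoffs 7, -8 → best response P.
Player III against (A, P): payoffs -2, 1 → best response T.
Player III against (A, Q): payoffs 8, 3 → best response S.
Player III against (B, P): payoffs 3, -5 → best response S.
Player III against (B, Q): payoffs -8, 0 → best response T.
No profile is a mutual best response for all players.

This game has no pure Nash equilibrium.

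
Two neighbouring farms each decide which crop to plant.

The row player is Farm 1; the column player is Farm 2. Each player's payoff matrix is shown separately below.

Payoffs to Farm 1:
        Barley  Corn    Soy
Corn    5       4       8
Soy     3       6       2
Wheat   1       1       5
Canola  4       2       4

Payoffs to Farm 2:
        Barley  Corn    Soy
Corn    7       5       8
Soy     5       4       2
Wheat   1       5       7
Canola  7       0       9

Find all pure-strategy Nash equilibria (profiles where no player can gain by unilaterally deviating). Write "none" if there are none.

Pure NE: (Corn, Soy)

(Corn, Barley): Farm 2 can switch to Soy (7 → 8). Not NE.
(Corn, Corn): Farm 1 can switch to Soy (4 → 6). Not NE.
(Corn, Soy): Farm 1 gets 8, best alternative 5; Farm 2 gets 8, best alternative 7. No profitable deviation — NE.
(Soy, Barley): Farm 1 can switch to Corn (3 → 5). Not NE.
(Soy, Corn): Farm 2 can switch to Barley (4 → 5). Not NE.
(Soy, Soy): Farm 1 can switch to Corn (2 → 8). Not NE.
(Wheat, Barley): Farm 1 can switch to Corn (1 → 5). Not NE.
(The remaining 5 profiles each have a profitable deviation by the same check.)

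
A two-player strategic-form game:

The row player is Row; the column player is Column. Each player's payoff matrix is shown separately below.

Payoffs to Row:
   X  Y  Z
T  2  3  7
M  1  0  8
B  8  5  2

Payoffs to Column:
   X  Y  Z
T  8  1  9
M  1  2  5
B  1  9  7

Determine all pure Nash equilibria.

(M, Z), (B, Y)

Row against X: payoffs 2, 1, 8 → best response B.
Row against Y: payoffs 3, 0, 5 → best response B.
Row against Z: payoffs 7, 8, 2 → best response M.
Column against T: payoffs 8, 1, 9 → best response Z.
Column against M: payoffs 1, 2, 5 → best response Z.
Column against B: payoffs 1, 9, 7 → best response Y.
Mutual best responses: (M, Z); (B, Y).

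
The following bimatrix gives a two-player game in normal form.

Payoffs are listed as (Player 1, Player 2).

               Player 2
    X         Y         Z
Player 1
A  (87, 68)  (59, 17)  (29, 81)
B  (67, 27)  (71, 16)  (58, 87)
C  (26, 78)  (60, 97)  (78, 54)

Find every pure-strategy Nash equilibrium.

Mark each player's best response to every combination of opponents' strategies; a profile where every player is best-responding is a pure Nash equilibrium.
Player 1 against X: payoffs 87, 67, 26 → best response A.
Player 1 against Y: payoffs 59, 71, 60 → best response B.
Player 1 against Z: payoffs 29, 58, 78 → best response C.
Player 2 against A: payoffs 68, 17, 81 → best response Z.
Player 2 against B: payoffs 27, 16, 87 → best response Z.
Player 2 against C: payoffs 78, 97, 54 → best response Y.
No profile is a mutual best response for all players.

This game has no pure Nash equilibrium.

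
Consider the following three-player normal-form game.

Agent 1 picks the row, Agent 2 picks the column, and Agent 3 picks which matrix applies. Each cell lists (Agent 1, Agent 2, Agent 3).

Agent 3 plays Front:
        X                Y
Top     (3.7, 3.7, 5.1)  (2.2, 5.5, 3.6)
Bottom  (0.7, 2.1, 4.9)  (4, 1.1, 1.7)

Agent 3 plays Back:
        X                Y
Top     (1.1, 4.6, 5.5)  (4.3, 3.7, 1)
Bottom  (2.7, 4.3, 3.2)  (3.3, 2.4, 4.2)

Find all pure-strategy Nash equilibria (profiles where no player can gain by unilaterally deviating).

There is no pure-strategy Nash equilibrium.

(Top, X, Front): Agent 2 can switch to Y (3.7 → 5.5). Not NE.
(Top, X, Back): Agent 1 can switch to Bottom (1.1 → 2.7). Not NE.
(Top, Y, Front): Agent 1 can switch to Bottom (2.2 → 4). Not NE.
(Top, Y, Back): Agent 2 can switch to X (3.7 → 4.6). Not NE.
(Bottom, X, Front): Agent 1 can switch to Top (0.7 → 3.7). Not NE.
(Bottom, X, Back): Agent 3 can switch to Front (3.2 → 4.9). Not NE.
(The remaining 2 profiles each have a profitable deviation by the same check.)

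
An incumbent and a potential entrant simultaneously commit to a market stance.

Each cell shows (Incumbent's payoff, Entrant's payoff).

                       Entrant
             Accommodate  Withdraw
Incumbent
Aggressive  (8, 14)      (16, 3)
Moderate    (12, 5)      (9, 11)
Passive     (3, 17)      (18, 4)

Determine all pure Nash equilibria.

There is no pure-strategy Nash equilibrium.

(Aggressive, Accommodate): Incumbent can switch to Moderate (8 → 12). Not NE.
(Aggressive, Withdraw): Incumbent can switch to Passive (16 → 18). Not NE.
(Moderate, Accommodate): Entrant can switch to Withdraw (5 → 11). Not NE.
(Moderate, Withdraw): Incumbent can switch to Aggressive (9 → 16). Not NE.
(Passive, Accommodate): Incumbent can switch to Aggressive (3 → 8). Not NE.
(Passive, Withdraw): Entrant can switch to Accommodate (4 → 17). Not NE.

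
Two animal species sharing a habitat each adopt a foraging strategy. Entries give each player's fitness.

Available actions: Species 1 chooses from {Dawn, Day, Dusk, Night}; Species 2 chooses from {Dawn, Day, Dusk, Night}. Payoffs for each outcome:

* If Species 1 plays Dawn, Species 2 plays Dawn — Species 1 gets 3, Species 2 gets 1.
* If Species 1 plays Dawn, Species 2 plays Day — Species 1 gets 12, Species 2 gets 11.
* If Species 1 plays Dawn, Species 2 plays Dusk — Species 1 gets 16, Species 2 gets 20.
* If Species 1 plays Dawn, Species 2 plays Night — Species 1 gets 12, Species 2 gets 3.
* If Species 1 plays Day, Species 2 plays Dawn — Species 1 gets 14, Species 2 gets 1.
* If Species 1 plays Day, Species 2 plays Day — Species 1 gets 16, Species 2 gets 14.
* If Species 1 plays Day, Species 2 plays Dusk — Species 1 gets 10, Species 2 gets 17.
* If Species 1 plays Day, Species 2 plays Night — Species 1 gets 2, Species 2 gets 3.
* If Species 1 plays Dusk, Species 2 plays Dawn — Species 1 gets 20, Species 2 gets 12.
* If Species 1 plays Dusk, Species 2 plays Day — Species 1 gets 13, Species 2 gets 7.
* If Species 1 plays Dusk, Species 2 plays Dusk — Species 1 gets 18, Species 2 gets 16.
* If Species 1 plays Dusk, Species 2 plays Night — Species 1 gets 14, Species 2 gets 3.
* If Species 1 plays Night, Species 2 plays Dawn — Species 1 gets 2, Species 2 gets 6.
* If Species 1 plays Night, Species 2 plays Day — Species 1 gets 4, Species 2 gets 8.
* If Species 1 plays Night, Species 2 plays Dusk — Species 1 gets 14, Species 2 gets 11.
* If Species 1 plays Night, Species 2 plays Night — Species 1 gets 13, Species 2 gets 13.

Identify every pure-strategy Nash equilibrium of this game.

The unique pure-strategy Nash equilibrium is (Dusk, Dusk).

Check each profile: it is a Nash equilibrium iff no player can strictly gain by switching unilaterally.
(Dawn, Dawn): Species 1 can switch to Day (3 → 14). Not NE.
(Dawn, Day): Species 1 can switch to Day (12 → 16). Not NE.
(Dawn, Dusk): Species 1 can switch to Dusk (16 → 18). Not NE.
(Dawn, Night): Species 1 can switch to Dusk (12 → 14). Not NE.
(Day, Dawn): Species 1 can switch to Dusk (14 → 20). Not NE.
(Day, Day): Species 2 can switch to Dusk (14 → 17). Not NE.
(Day, Dusk): Species 1 can switch to Dawn (10 → 16). Not NE.
(Day, Night): Species 1 can switch to Dawn (2 → 12). Not NE.
(Dusk, Dawn): Species 2 can switch to Dusk (12 → 16). Not NE.
(Dusk, Day): Species 1 can switch to Day (13 → 16). Not NE.
(Dusk, Dusk): Species 1 gets 18, best alternative 16; Species 2 gets 16, best alternative 12. No profitable deviation — NE.
(Dusk, Night): Species 2 can switch to Dawn (3 → 12). Not NE.
(Night, Dawn): Species 1 can switch to Dawn (2 → 3). Not NE.
(The remaining 3 profiles each have a profitable deviation by the same check.)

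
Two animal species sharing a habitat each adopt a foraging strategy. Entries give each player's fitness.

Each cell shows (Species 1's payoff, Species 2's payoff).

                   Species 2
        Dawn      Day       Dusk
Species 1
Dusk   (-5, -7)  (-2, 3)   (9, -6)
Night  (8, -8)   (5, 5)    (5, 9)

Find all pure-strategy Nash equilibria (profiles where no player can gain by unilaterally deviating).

Check each profile: it is a Nash equilibrium iff no player can strictly gain by switching unilaterally.
(Dusk, Dawn): Species 1 can switch to Night (-5 → 8). Not NE.
(Dusk, Day): Species 1 can switch to Night (-2 → 5). Not NE.
(Dusk, Dusk): Species 2 can switch to Day (-6 → 3). Not NE.
(Night, Dawn): Species 2 can switch to Day (-8 → 5). Not NE.
(Night, Day): Species 2 can switch to Dusk (5 → 9). Not NE.
(Night, Dusk): Species 1 can switch to Dusk (5 → 9). Not NE.

No pure-strategy Nash equilibrium.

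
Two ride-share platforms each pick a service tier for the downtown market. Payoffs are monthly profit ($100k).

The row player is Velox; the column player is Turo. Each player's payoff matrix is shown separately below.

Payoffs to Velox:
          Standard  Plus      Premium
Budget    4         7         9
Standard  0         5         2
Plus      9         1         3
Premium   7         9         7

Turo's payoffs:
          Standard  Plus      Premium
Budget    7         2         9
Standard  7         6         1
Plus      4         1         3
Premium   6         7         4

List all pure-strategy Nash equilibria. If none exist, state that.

(Budget, Premium) and (Plus, Standard) and (Premium, Plus)

Velox against Standard: payoffs 4, 0, 9, 7 → best response Plus.
Velox against Plus: payoffs 7, 5, 1, 9 → best response Premium.
Velox against Premium: payoffs 9, 2, 3, 7 → best response Budget.
Turo against Budget: payoffs 7, 2, 9 → best response Premium.
Turo against Standard: payoffs 7, 6, 1 → best response Standard.
Turo against Plus: payoffs 4, 1, 3 → best response Standard.
Turo against Premium: payoffs 6, 7, 4 → best response Plus.
Mutual best responses: (Budget, Premium); (Plus, Standard); (Premium, Plus).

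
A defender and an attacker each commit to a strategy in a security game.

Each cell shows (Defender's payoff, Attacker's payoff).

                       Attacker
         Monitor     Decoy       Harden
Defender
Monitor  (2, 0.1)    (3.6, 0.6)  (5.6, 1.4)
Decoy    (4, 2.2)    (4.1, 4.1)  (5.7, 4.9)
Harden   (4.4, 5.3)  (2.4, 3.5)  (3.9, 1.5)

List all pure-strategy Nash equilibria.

Pure-strategy Nash equilibria: (Decoy, Harden); (Harden, Monitor)

Defender against Monitor: payoffs 2, 4, 4.4 → best response Harden.
Defender against Decoy: payoffs 3.6, 4.1, 2.4 → best response Decoy.
Defender against Harden: payoffs 5.6, 5.7, 3.9 → best response Decoy.
Attacker against Monitor: payoffs 0.1, 0.6, 1.4 → best response Harden.
Attacker against Decoy: payoffs 2.2, 4.1, 4.9 → best response Harden.
Attacker against Harden: payoffs 5.3, 3.5, 1.5 → best response Monitor.
Mutual best responses: (Decoy, Harden); (Harden, Monitor).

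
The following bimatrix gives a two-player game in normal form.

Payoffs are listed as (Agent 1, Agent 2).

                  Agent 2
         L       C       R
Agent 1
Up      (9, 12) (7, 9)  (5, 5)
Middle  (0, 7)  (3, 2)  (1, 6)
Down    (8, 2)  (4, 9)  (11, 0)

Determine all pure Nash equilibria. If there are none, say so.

(Up, L): Agent 1 gets 9, best alternative 8; Agent 2 gets 12, best alternative 9. No profitable deviation — NE.
(Up, C): Agent 2 can switch to L (9 → 12). Not NE.
(Up, R): Agent 1 can switch to Down (5 → 11). Not NE.
(Middle, L): Agent 1 can switch to Up (0 → 9). Not NE.
(Middle, C): Agent 1 can switch to Up (3 → 7). Not NE.
(Middle, R): Agent 1 can switch to Up (1 → 5). Not NE.
(Down, L): Agent 1 can switch to Up (8 → 9). Not NE.
(Down, C): Agent 1 can switch to Up (4 → 7). Not NE.
(Down, R): Agent 2 can switch to L (0 → 2). Not NE.

(Up, L)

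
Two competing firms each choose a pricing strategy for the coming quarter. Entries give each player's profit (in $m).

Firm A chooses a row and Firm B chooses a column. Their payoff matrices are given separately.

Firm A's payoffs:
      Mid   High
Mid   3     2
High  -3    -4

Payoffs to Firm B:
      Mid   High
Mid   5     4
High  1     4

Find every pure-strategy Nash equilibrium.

The unique pure-strategy Nash equilibrium is (Mid, Mid).

Mark each player's best response to every combination of opponents' strategies; a profile where every player is best-responding is a pure Nash equilibrium.
Firm A against Mid: payoffs 3, -3 → best response Mid.
Firm A against High: payoffs 2, -4 → best response Mid.
Firm B against Mid: payoffs 5, 4 → best response Mid.
Firm B against High: payoffs 1, 4 → best response High.
Mutual best responses: (Mid, Mid).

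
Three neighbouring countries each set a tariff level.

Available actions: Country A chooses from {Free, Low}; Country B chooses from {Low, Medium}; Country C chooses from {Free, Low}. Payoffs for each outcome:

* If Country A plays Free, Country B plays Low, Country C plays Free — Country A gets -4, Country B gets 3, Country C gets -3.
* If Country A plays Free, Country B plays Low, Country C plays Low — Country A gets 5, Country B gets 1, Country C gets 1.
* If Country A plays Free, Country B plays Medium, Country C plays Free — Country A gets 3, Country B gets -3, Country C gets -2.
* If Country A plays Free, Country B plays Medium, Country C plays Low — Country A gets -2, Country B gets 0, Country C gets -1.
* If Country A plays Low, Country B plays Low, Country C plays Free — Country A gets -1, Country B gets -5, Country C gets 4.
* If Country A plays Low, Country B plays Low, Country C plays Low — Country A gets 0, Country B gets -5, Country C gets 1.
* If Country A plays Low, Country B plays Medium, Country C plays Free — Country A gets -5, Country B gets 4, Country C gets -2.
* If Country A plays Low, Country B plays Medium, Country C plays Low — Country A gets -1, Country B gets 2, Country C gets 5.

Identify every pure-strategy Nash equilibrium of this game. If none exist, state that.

Check each profile: it is a Nash equilibrium iff no player can strictly gain by switching unilaterally.
(Free, Low, Free): Country A can switch to Low (-4 → -1). Not NE.
(Free, Low, Low): Country A gets 5, best alternative 0; Country B gets 1, best alternative 0; Country C gets 1, best alternative -3. No profitable deviation — NE.
(Free, Medium, Free): Country B can switch to Low (-3 → 3). Not NE.
(Free, Medium, Low): Country A can switch to Low (-2 → -1). Not NE.
(Low, Low, Free): Country B can switch to Medium (-5 → 4). Not NE.
(Low, Low, Low): Country A can switch to Free (0 → 5). Not NE.
(Low, Medium, Free): Country A can switch to Free (-5 → 3). Not NE.
(Low, Medium, Low): Country A gets -1, best alternative -2; Country B gets 2, best alternative -5; Country C gets 5, best alternative -2. No profitable deviation — NE.

(Free, Low, Low), (Low, Medium, Low)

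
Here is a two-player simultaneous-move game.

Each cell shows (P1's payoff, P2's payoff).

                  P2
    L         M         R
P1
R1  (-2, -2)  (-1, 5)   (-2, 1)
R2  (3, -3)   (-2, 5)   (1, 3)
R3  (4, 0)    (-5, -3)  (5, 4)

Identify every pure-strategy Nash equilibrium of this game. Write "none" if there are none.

Pure-strategy Nash equilibria: (R1, M) and (R3, R)

P1 against L: payoffs -2, 3, 4 → best response R3.
P1 against M: payoffs -1, -2, -5 → best response R1.
P1 against R: payoffs -2, 1, 5 → best response R3.
P2 against R1: payoffs -2, 5, 1 → best response M.
P2 against R2: payoffs -3, 5, 3 → best response M.
P2 against R3: payoffs 0, -3, 4 → best response R.
Mutual best responses: (R1, M); (R3, R).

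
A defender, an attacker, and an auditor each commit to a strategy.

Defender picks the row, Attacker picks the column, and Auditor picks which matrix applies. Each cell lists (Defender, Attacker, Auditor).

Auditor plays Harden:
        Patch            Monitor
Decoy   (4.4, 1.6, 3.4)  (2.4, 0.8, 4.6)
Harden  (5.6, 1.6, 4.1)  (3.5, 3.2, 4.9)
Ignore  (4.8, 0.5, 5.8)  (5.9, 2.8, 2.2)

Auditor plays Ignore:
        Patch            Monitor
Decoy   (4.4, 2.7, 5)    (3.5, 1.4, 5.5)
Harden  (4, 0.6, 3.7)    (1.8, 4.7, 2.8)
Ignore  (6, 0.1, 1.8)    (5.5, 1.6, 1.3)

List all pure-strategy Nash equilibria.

(Decoy, Patch, Harden): Defender can switch to Harden (4.4 → 5.6). Not NE.
(Decoy, Patch, Ignore): Defender can switch to Ignore (4.4 → 6). Not NE.
(Decoy, Monitor, Harden): Defender can switch to Harden (2.4 → 3.5). Not NE.
(Decoy, Monitor, Ignore): Defender can switch to Ignore (3.5 → 5.5). Not NE.
(Harden, Patch, Harden): Attacker can switch to Monitor (1.6 → 3.2). Not NE.
(Harden, Patch, Ignore): Defender can switch to Decoy (4 → 4.4). Not NE.
(Harden, Monitor, Harden): Defender can switch to Ignore (3.5 → 5.9). Not NE.
(Harden, Monitor, Ignore): Defender can switch to Decoy (1.8 → 3.5). Not NE.
(Ignore, Monitor, Harden): Defender gets 5.9, best alternative 3.5; Attacker gets 2.8, best alternative 0.5; Auditor gets 2.2, best alternative 1.3. No profitable deviation — NE.
(The remaining 3 profiles each have a profitable deviation by the same check.)

(Ignore, Monitor, Harden)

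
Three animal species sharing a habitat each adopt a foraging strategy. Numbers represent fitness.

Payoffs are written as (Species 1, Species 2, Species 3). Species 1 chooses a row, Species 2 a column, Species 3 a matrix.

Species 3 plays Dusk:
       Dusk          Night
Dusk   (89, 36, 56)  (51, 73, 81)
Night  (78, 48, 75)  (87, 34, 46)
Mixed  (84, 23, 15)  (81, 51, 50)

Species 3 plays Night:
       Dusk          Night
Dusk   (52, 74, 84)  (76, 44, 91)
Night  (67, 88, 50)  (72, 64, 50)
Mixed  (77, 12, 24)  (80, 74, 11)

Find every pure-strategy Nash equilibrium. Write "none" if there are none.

(Dusk, Dusk, Dusk): Species 2 can switch to Night (36 → 73). Not NE.
(Dusk, Dusk, Night): Species 1 can switch to Night (52 → 67). Not NE.
(Dusk, Night, Dusk): Species 1 can switch to Night (51 → 87). Not NE.
(Dusk, Night, Night): Species 1 can switch to Mixed (76 → 80). Not NE.
(Night, Dusk, Dusk): Species 1 can switch to Dusk (78 → 89). Not NE.
(Night, Dusk, Night): Species 1 can switch to Mixed (67 → 77). Not NE.
(The remaining 6 profiles each have a profitable deviation by the same check.)

This game has no pure Nash equilibrium.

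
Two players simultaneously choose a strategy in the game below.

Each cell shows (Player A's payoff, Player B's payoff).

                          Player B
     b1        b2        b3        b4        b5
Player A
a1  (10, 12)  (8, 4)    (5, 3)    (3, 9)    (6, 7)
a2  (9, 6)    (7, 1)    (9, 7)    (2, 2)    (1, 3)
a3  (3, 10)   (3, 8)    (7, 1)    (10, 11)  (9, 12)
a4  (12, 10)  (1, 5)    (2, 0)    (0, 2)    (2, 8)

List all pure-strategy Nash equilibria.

(a1, b1): Player A can switch to a4 (10 → 12). Not NE.
(a1, b2): Player B can switch to b1 (4 → 12). Not NE.
(a1, b3): Player A can switch to a2 (5 → 9). Not NE.
(a1, b4): Player A can switch to a3 (3 → 10). Not NE.
(a1, b5): Player A can switch to a3 (6 → 9). Not NE.
(a2, b1): Player A can switch to a1 (9 → 10). Not NE.
(a2, b2): Player A can switch to a1 (7 → 8). Not NE.
(a2, b3): Player A gets 9, best alternative 7; Player B gets 7, best alternative 6. No profitable deviation — NE.
(a2, b4): Player A can switch to a1 (2 → 3). Not NE.
(a2, b5): Player A can switch to a1 (1 → 6). Not NE.
(a3, b1): Player A can switch to a1 (3 → 10). Not NE.
(a3, b5): Player A gets 9, best alternative 6; Player B gets 12, best alternative 11. No profitable deviation — NE.
(a4, b1): Player A gets 12, best alternative 10; Player B gets 10, best alternative 8. No profitable deviation — NE.
(The remaining 7 profiles each have a profitable deviation by the same check.)

(a2, b3); (a3, b5); (a4, b1)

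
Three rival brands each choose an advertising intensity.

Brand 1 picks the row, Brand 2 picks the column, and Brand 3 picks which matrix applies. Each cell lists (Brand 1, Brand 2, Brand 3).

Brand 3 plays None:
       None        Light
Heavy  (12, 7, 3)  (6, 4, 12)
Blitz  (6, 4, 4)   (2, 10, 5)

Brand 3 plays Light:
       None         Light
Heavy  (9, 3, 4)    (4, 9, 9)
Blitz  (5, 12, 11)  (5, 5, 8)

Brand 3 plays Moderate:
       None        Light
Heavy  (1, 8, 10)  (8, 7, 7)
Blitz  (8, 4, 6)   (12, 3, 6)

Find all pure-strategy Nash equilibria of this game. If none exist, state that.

Brand 1 against (None, None): payoffs 12, 6 → best response Heavy.
Brand 1 against (None, Light): payoffs 9, 5 → best response Heavy.
Brand 1 against (None, Moderate): payoffs 1, 8 → best response Blitz.
Brand 1 against (Light, None): payoffs 6, 2 → best response Heavy.
Brand 1 against (Light, Light): payoffs 4, 5 → best response Blitz.
Brand 1 against (Light, Moderate): payoffs 8, 12 → best response Blitz.
Brand 2 against (Heavy, None): payoffs 7, 4 → best response None.
Brand 2 against (Heavy, Light): payoffs 3, 9 → best response Light.
Brand 2 against (Heavy, Moderate): payoffs 8, 7 → best response None.
Brand 2 against (Blitz, None): payoffs 4, 10 → best response Light.
Brand 2 against (Blitz, Light): payoffs 12, 5 → best response None.
Brand 2 against (Blitz, Moderate): payoffs 4, 3 → best response None.
Brand 3 against (Heavy, None): payoffs 3, 4, 10 → best response Moderate.
Brand 3 against (Heavy, Light): payoffs 12, 9, 7 → best response None.
Brand 3 against (Blitz, None): payoffs 4, 11, 6 → best response Light.
Brand 3 against (Blitz, Light): payoffs 5, 8, 6 → best response Light.
No profile is a mutual best response for all players.

none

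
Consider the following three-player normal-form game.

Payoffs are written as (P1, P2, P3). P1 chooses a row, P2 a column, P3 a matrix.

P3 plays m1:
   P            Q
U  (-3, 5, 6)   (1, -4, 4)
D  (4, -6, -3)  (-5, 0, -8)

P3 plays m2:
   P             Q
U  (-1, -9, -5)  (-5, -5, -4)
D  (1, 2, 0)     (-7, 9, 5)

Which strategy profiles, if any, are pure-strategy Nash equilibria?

There is no pure-strategy Nash equilibrium.

(U, P, m1): P1 can switch to D (-3 → 4). Not NE.
(U, P, m2): P1 can switch to D (-1 → 1). Not NE.
(U, Q, m1): P2 can switch to P (-4 → 5). Not NE.
(U, Q, m2): P3 can switch to m1 (-4 → 4). Not NE.
(D, P, m1): P2 can switch to Q (-6 → 0). Not NE.
(D, P, m2): P2 can switch to Q (2 → 9). Not NE.
(The remaining 2 profiles each have a profitable deviation by the same check.)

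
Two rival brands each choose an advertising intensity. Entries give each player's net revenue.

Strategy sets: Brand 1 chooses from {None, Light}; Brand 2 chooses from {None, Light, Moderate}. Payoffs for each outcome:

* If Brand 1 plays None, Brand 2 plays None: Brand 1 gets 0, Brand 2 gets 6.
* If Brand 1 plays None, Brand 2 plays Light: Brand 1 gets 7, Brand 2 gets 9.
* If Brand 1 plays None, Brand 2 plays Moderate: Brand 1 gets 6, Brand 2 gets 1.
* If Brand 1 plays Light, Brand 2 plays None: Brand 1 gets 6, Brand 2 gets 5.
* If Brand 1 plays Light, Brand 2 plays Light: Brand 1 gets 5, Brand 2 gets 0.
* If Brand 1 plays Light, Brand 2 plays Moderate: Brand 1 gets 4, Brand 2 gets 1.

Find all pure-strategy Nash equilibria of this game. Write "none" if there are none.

(None, None): Brand 1 can switch to Light (0 → 6). Not NE.
(None, Light): Brand 1 gets 7, best alternative 5; Brand 2 gets 9, best alternative 6. No profitable deviation — NE.
(None, Moderate): Brand 2 can switch to None (1 → 6). Not NE.
(Light, None): Brand 1 gets 6, best alternative 0; Brand 2 gets 5, best alternative 1. No profitable deviation — NE.
(Light, Light): Brand 1 can switch to None (5 → 7). Not NE.
(Light, Moderate): Brand 1 can switch to None (4 → 6). Not NE.

(None, Light); (Light, None)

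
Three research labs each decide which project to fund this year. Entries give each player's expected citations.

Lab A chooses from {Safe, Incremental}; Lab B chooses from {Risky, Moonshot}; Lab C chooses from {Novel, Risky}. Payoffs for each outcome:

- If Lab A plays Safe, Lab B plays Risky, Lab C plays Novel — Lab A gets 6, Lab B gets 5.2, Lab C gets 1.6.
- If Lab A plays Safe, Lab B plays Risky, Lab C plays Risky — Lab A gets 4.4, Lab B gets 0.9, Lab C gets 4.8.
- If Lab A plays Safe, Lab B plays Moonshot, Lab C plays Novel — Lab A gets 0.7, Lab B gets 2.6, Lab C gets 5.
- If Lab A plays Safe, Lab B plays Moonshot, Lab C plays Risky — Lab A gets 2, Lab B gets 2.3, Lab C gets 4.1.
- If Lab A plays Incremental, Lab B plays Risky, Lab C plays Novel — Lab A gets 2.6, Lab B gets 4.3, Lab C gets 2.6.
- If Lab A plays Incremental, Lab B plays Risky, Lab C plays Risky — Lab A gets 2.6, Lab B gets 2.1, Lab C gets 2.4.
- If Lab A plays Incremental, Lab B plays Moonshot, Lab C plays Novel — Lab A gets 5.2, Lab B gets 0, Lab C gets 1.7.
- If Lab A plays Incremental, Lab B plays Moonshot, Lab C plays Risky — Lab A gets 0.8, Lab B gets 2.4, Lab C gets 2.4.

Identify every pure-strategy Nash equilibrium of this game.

For each player, find the best response to each opponent profile; mutual best responses are the pure NE.
Lab A against (Risky, Novel): payoffs 6, 2.6 → best response Safe.
Lab A against (Risky, Risky): payoffs 4.4, 2.6 → best response Safe.
Lab A against (Moonshot, Novel): payoffs 0.7, 5.2 → best response Incremental.
Lab A against (Moonshot, Risky): payoffs 2, 0.8 → best response Safe.
Lab B against (Safe, Novel): payoffs 5.2, 2.6 → best response Risky.
Lab B against (Safe, Risky): payoffs 0.9, 2.3 → best response Moonshot.
Lab B against (Incremental, Novel): payoffs 4.3, 0 → best response Risky.
Lab B against (Incremental, Risky): payoffs 2.1, 2.4 → best response Moonshot.
Lab C against (Safe, Risky): payoffs 1.6, 4.8 → best response Risky.
Lab C against (Safe, Moonshot): payoffs 5, 4.1 → best response Novel.
Lab C against (Incremental, Risky): payoffs 2.6, 2.4 → best response Novel.
Lab C against (Incremental, Moonshot): payoffs 1.7, 2.4 → best response Risky.
No profile is a mutual best response for all players.

No pure-strategy Nash equilibrium.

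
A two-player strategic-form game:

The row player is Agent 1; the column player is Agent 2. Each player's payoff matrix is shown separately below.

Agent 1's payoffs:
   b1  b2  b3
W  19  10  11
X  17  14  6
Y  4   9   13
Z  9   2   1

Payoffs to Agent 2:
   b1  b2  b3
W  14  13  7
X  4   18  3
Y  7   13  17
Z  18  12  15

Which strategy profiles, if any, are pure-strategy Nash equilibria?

Mark each player's best response to every combination of opponents' strategies; a profile where every player is best-responding is a pure Nash equilibrium.
Agent 1 against b1: payoffs 19, 17, 4, 9 → best response W.
Agent 1 against b2: payoffs 10, 14, 9, 2 → best response X.
Agent 1 against b3: payoffs 11, 6, 13, 1 → best response Y.
Agent 2 against W: payoffs 14, 13, 7 → best response b1.
Agent 2 against X: payoffs 4, 18, 3 → best response b2.
Agent 2 against Y: payoffs 7, 13, 17 → best response b3.
Agent 2 against Z: payoffs 18, 12, 15 → best response b1.
Mutual best responses: (W, b1); (X, b2); (Y, b3).

The pure Nash equilibria are (W, b1) and (X, b2) and (Y, b3).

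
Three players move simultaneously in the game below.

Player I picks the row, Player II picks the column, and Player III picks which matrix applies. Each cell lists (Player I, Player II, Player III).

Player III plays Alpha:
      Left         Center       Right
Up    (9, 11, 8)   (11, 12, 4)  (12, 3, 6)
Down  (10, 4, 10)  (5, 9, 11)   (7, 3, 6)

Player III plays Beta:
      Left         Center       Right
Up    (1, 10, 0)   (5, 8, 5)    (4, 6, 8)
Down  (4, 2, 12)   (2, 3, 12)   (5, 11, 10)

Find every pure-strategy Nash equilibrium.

Pure NE: (Down, Right, Beta)

Check each profile: it is a Nash equilibrium iff no player can strictly gain by switching unilaterally.
(Up, Left, Alpha): Player I can switch to Down (9 → 10). Not NE.
(Up, Left, Beta): Player I can switch to Down (1 → 4). Not NE.
(Up, Center, Alpha): Player III can switch to Beta (4 → 5). Not NE.
(Up, Center, Beta): Player II can switch to Left (8 → 10). Not NE.
(Up, Right, Alpha): Player II can switch to Left (3 → 11). Not NE.
(Up, Right, Beta): Player I can switch to Down (4 → 5). Not NE.
(Down, Right, Beta): Player I gets 5, best alternative 4; Player II gets 11, best alternative 3; Player III gets 10, best alternative 6. No profitable deviation — NE.
(The remaining 5 profiles each have a profitable deviation by the same check.)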